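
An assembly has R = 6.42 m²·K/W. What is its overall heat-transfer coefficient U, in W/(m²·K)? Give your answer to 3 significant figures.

U = 1/R = 1/6.42 = 0.1558

0.156 W/(m²·K)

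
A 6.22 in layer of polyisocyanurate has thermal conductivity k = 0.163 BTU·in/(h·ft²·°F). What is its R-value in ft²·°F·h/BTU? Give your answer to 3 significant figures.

R = L/k = 6.22/0.163 = 38.16 ft²·°F·h/BTU

38.2 ft²·°F·h/BTU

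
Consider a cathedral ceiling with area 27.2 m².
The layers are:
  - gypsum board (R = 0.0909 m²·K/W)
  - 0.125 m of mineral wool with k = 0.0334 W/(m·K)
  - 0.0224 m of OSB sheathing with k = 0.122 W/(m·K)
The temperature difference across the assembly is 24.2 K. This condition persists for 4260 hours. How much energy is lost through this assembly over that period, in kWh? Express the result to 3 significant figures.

0.125/0.0334 = 3.743
0.0224/0.122 = 0.1836
R_total = 0.0909 + 3.743 + 0.1836 = 4.017 m²·K/W
Q = 27.2 × 24.2 / 4.017 = 163.9 W
E = 163.9 W × 4260 h / 1000 = 698.1 kWh

698 kWh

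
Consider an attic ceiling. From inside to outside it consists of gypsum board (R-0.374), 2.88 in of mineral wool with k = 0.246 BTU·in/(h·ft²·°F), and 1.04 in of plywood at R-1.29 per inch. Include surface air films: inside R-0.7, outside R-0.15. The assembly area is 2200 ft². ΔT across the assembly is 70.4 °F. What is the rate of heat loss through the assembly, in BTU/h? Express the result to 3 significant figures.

2.88/0.246 = 11.71
1.04 × 1.29 = 1.342
R_total = 0.7 + 0.374 + 11.71 + 1.342 + 0.15 = 14.27 ft²·°F·h/BTU
Q = A·ΔT/R = 2200 × 70.4 / 14.27 = 10850 BTU/h

10900 BTU/h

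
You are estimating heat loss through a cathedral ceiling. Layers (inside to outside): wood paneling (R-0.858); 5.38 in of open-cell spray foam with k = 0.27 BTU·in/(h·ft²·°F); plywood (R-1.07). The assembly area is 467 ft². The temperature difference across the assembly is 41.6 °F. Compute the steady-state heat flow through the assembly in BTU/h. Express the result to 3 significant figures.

5.38/0.27 = 19.93
R_total = 0.858 + 19.93 + 1.07 = 21.85 ft²·°F·h/BTU
Q = A·ΔT/R = 467 × 41.6 / 21.85 = 889 BTU/h

889 BTU/h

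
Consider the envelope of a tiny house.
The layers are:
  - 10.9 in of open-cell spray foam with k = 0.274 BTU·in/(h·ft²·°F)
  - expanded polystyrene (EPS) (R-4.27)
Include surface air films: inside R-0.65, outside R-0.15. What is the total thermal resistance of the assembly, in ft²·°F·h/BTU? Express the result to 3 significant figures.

10.9/0.274 = 39.78
R_total = 0.65 + 39.78 + 4.27 + 0.15 = 44.85 ft²·°F·h/BTU

44.9 ft²·°F·h/BTU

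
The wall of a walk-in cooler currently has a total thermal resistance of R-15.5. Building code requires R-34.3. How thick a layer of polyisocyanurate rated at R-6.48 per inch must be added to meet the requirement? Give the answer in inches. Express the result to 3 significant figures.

ΔR = 34.3 − 15.5 = 18.8 ft²·°F·h/BTU
L = ΔR / (R/in) = 18.8/6.48 = 2.901 in

2.90 in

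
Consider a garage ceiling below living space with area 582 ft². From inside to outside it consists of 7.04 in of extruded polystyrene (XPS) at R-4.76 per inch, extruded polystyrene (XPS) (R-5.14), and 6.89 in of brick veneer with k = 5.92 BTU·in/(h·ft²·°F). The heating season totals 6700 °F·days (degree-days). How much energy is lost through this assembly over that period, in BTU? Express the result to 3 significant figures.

2350000 BTU

7.04 × 4.76 = 33.51
6.89/5.92 = 1.164
R_total = 33.51 + 5.14 + 1.164 = 39.81 ft²·°F·h/BTU
E = A × HDD × 24 / R = 582 × 6700 × 24 / 39.81 = 2351000 BTU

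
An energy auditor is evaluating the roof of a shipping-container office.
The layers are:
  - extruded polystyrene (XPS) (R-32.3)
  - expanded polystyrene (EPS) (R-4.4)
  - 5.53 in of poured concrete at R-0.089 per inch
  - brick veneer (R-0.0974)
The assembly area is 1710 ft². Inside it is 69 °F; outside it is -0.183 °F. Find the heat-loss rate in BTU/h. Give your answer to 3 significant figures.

3170 BTU/h

5.53 × 0.089 = 0.4922
R_total = 32.3 + 4.4 + 0.4922 + 0.0974 = 37.29 ft²·°F·h/BTU
Q = A·ΔT/R = 1710 × (69 − (-0.183)) / 37.29 = 3173 BTU/h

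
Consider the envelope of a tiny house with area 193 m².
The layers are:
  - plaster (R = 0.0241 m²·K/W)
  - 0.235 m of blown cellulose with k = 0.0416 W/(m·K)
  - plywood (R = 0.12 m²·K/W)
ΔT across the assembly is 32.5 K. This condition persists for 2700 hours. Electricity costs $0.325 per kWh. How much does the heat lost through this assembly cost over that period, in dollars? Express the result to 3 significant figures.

950 dollars

0.235/0.0416 = 5.649
R_total = 0.0241 + 5.649 + 0.12 = 5.793 m²·K/W
Q = 193 × 32.5 / 5.793 = 1083 W
E = 1083 W × 2700 h / 1000 = 2923 kWh
Cost = 2923 × 0.325 = $950.1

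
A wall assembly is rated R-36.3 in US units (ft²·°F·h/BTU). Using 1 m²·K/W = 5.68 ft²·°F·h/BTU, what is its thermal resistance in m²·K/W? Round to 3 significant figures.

6.39 m²·K/W

R_SI = 36.3/5.68 = 6.391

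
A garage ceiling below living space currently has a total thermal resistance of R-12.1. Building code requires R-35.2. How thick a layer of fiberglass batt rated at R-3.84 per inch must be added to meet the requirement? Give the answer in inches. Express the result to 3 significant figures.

ΔR = 35.2 − 12.1 = 23.1 ft²·°F·h/BTU
L = ΔR / (R/in) = 23.1/3.84 = 6.016 in

6.02 in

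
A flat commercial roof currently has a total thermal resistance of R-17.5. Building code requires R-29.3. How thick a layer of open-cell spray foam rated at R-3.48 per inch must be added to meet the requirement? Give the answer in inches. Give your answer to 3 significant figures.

ΔR = 29.3 − 17.5 = 11.8 ft²·°F·h/BTU
L = ΔR / (R/in) = 11.8/3.48 = 3.391 in

3.39 in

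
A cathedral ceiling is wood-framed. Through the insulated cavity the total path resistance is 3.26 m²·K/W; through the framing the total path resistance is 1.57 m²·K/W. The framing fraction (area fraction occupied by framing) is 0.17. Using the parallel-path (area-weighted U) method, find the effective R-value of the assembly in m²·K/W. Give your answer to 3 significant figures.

2.76 m²·K/W

U_eff = 0.83/3.26 + 0.17/1.57 = 0.2546 + 0.1083 = 0.3629
R_eff = 1/U_eff = 2.756 m²·K/W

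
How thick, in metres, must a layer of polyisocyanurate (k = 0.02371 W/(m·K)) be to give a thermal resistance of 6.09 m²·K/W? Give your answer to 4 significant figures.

0.1444 m

L = R·k = 6.09 × 0.02371 = 0.14439 m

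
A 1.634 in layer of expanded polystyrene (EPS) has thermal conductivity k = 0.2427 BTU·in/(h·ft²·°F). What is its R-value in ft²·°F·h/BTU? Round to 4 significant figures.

6.733 ft²·°F·h/BTU

R = L/k = 1.634/0.2427 = 6.7326 ft²·°F·h/BTU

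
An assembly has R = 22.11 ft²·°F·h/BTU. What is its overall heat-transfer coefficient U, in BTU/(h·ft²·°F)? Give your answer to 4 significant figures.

0.04523 BTU/(h·ft²·°F)

U = 1/R = 1/22.11 = 0.045228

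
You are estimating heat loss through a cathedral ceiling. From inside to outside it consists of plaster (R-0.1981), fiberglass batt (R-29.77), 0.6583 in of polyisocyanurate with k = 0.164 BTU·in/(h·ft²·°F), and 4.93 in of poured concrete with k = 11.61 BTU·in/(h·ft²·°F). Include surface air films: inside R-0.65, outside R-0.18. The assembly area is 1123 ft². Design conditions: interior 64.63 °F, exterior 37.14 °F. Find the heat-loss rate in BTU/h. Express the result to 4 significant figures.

0.6583/0.164 = 4.014
4.93/11.61 = 0.42463
R_total = 0.65 + 0.1981 + 29.77 + 4.014 + 0.42463 + 0.18 = 35.237 ft²·°F·h/BTU
Q = A·ΔT/R = 1123 × (64.63 − 37.14) / 35.237 = 876.11 BTU/h

876.1 BTU/h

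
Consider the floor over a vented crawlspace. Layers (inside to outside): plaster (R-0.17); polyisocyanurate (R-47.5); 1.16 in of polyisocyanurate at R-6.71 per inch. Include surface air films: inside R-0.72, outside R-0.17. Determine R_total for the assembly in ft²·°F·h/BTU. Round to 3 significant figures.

1.16 × 6.71 = 7.784
R_total = 0.72 + 0.17 + 47.5 + 7.784 + 0.17 = 56.34 ft²·°F·h/BTU

56.3 ft²·°F·h/BTU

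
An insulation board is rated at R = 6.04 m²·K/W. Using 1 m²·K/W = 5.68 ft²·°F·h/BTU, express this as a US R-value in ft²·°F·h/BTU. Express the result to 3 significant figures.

34.3 ft²·°F·h/BTU

R_US = 6.04 × 5.68 = 34.31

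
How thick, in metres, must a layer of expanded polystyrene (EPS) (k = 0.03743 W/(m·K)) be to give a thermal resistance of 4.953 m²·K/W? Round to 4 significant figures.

L = R·k = 4.953 × 0.03743 = 0.18539 m

0.1854 m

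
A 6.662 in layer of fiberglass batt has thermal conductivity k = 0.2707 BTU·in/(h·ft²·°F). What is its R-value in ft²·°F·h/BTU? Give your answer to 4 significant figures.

24.61 ft²·°F·h/BTU

R = L/k = 6.662/0.2707 = 24.61 ft²·°F·h/BTU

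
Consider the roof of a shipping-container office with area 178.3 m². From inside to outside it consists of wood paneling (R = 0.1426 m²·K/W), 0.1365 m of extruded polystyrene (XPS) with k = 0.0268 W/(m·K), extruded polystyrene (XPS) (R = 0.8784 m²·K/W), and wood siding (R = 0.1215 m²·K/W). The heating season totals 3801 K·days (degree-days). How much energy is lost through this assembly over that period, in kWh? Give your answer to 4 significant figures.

2608 kWh

0.1365/0.0268 = 5.0933
R_total = 0.1426 + 5.0933 + 0.8784 + 0.1215 = 6.2358 m²·K/W
E = A × HDD × 24 / R / 1000 = 178.3 × 3801 × 24 / 6.2358 / 1000 = 2608.4 kWh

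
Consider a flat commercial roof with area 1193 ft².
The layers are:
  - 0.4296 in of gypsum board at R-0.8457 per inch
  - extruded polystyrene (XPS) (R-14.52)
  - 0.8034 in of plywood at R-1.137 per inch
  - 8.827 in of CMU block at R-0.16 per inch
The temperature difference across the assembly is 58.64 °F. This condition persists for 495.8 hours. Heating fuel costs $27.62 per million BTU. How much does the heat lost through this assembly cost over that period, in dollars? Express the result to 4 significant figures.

55.67 dollars

0.4296 × 0.8457 = 0.36331
0.8034 × 1.137 = 0.91347
8.827 × 0.16 = 1.4123
R_total = 0.36331 + 14.52 + 0.91347 + 1.4123 = 17.209 ft²·°F·h/BTU
Q = 1193 × 58.64 / 17.209 = 4065.1 BTU/h
E = 4065.1 × 495.8 = 2015500 BTU
Cost = 2015500/10⁶ × 27.62 = $55.668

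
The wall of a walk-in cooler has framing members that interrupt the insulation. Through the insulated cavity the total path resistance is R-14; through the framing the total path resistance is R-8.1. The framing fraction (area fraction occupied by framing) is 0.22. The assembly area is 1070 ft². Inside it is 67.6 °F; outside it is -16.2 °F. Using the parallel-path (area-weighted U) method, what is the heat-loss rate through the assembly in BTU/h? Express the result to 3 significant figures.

U_eff = 0.78/14 + 0.22/8.1 = 0.05571 + 0.02716 = 0.08287
R_eff = 1/U_eff = 12.07 ft²·°F·h/BTU
Q = 1070 × (67.6 − (-16.2)) / 12.07 = 7431 BTU/h

7430 BTU/h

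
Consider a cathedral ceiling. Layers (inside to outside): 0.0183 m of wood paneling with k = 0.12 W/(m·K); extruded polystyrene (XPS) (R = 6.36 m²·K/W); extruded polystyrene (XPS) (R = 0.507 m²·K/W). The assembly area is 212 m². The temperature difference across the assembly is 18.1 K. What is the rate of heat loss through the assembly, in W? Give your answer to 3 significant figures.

547 W

0.0183/0.12 = 0.1525
R_total = 0.1525 + 6.36 + 0.507 = 7.02 m²·K/W
Q = A·ΔT/R = 212 × 18.1 / 7.02 = 546.6 W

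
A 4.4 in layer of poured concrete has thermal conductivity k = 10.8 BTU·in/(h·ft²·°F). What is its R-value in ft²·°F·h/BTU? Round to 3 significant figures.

R = L/k = 4.4/10.8 = 0.4074 ft²·°F·h/BTU

0.407 ft²·°F·h/BTU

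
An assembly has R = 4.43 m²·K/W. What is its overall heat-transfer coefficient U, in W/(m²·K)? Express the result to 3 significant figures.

0.226 W/(m²·K)

U = 1/R = 1/4.43 = 0.2257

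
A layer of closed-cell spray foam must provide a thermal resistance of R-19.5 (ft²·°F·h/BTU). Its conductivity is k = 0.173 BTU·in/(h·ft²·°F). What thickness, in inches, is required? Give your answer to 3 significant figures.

L = R × k = 19.5 × 0.173 = 3.373 in

3.37 in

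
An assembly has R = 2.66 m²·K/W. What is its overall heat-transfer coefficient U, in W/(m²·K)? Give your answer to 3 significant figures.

0.376 W/(m²·K)

U = 1/R = 1/2.66 = 0.3759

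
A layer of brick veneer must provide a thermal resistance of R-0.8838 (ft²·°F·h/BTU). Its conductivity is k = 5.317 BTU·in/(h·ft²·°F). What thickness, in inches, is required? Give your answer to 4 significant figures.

L = R × k = 0.8838 × 5.317 = 4.6992 in

4.699 in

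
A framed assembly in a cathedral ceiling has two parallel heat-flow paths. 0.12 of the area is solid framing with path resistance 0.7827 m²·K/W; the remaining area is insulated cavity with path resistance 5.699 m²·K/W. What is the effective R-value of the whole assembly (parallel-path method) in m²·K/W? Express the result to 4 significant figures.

3.250 m²·K/W

U_eff = 0.88/5.699 + 0.12/0.7827 = 0.15441 + 0.15332 = 0.30773
R_eff = 1/U_eff = 3.2496 m²·K/W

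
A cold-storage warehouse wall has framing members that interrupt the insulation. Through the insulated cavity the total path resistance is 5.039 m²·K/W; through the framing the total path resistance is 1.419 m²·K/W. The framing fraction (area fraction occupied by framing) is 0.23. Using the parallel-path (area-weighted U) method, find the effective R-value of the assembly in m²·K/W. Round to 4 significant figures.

U_eff = 0.77/5.039 + 0.23/1.419 = 0.15281 + 0.16209 = 0.31489
R_eff = 1/U_eff = 3.1757 m²·K/W

3.176 m²·K/W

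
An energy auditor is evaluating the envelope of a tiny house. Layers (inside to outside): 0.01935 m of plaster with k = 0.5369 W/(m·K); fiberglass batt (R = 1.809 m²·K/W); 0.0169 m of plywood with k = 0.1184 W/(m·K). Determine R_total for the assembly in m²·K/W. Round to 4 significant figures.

1.988 m²·K/W

0.01935/0.5369 = 0.03604
0.0169/0.1184 = 0.14274
R_total = 0.03604 + 1.809 + 0.14274 = 1.9878 m²·K/W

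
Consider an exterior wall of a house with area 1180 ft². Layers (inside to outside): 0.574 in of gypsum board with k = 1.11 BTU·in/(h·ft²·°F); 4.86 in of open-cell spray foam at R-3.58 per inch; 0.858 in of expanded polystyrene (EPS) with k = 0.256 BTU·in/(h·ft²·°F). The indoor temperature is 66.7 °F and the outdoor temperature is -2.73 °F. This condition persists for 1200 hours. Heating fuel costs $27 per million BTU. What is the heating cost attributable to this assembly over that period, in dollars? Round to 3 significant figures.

125 dollars

0.574/1.11 = 0.5171
4.86 × 3.58 = 17.4
0.858/0.256 = 3.352
R_total = 0.5171 + 17.4 + 3.352 = 21.27 ft²·°F·h/BTU
Q = 1180 × (66.7 − (-2.73)) / 21.27 = 3852 BTU/h
E = 3852 × 1200 = 4623000 BTU
Cost = 4623000/10⁶ × 27 = $124.8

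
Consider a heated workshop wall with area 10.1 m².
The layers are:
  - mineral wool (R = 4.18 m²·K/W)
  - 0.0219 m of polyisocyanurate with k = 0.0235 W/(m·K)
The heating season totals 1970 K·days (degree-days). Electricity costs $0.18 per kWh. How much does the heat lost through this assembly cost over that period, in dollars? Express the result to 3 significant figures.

16.8 dollars

0.0219/0.0235 = 0.9319
R_total = 4.18 + 0.9319 = 5.112 m²·K/W
E = A × HDD × 24 / R / 1000 = 10.1 × 1970 × 24 / 5.112 / 1000 = 93.41 kWh
Cost = 93.41 × 0.18 = $16.81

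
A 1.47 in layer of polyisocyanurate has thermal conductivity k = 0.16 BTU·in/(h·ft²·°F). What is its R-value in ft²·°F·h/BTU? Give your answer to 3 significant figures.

9.19 ft²·°F·h/BTU

R = L/k = 1.47/0.16 = 9.188 ft²·°F·h/BTU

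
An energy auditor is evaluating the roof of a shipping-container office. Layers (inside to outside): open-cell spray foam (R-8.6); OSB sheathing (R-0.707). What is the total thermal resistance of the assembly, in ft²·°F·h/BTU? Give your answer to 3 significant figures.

R_total = 8.6 + 0.707 = 9.307 ft²·°F·h/BTU

9.31 ft²·°F·h/BTU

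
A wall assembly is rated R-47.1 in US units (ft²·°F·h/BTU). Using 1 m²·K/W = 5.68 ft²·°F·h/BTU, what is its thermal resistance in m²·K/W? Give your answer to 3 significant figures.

8.29 m²·K/W

R_SI = 47.1/5.68 = 8.292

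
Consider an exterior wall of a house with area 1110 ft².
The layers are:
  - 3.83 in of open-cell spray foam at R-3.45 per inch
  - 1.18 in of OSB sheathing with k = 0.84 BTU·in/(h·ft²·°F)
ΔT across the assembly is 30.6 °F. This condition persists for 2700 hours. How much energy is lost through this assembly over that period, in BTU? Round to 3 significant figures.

6270000 BTU

3.83 × 3.45 = 13.21
1.18/0.84 = 1.405
R_total = 13.21 + 1.405 = 14.62 ft²·°F·h/BTU
Q = 1110 × 30.6 / 14.62 = 2324 BTU/h
E = 2324 × 2700 = 6274000 BTU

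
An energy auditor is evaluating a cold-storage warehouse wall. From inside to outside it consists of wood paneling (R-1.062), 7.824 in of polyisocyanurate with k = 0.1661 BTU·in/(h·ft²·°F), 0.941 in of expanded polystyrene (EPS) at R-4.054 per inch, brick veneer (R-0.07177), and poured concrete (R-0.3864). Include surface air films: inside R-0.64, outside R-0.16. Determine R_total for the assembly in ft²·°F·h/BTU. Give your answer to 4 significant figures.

53.24 ft²·°F·h/BTU

7.824/0.1661 = 47.104
0.941 × 4.054 = 3.8148
R_total = 0.64 + 1.062 + 47.104 + 3.8148 + 0.07177 + 0.3864 + 0.16 = 53.239 ft²·°F·h/BTU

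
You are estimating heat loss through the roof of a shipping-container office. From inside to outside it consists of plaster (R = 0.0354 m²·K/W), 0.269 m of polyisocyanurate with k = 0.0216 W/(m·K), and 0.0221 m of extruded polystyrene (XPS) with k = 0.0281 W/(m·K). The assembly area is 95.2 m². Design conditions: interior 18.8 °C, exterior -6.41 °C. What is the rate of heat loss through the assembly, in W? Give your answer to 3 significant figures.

181 W

0.269/0.0216 = 12.45
0.0221/0.0281 = 0.7865
R_total = 0.0354 + 12.45 + 0.7865 = 13.28 m²·K/W
Q = A·ΔT/R = 95.2 × (18.8 − (-6.41)) / 13.28 = 180.8 W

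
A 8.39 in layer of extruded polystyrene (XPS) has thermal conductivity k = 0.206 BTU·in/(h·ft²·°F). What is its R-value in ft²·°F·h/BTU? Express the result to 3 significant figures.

40.7 ft²·°F·h/BTU

R = L/k = 8.39/0.206 = 40.73 ft²·°F·h/BTU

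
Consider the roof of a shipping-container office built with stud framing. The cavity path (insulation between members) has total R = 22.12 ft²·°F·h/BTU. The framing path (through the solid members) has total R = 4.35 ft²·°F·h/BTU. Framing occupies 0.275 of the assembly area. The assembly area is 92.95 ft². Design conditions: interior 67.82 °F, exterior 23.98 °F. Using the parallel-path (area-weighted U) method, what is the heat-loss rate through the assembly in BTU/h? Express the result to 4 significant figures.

391.2 BTU/h

U_eff = 0.725/22.12 + 0.275/4.35 = 0.032776 + 0.063218 = 0.095994
R_eff = 1/U_eff = 10.417 ft²·°F·h/BTU
Q = 92.95 × (67.82 − 23.98) / 10.417 = 391.17 BTU/h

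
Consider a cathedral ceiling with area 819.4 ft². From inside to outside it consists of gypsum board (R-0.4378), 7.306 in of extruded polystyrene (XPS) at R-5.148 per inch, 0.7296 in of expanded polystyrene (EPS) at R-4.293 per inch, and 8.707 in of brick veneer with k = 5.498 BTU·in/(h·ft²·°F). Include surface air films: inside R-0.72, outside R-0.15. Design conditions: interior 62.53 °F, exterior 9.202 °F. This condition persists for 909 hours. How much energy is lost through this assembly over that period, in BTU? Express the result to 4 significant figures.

7.306 × 5.148 = 37.611
0.7296 × 4.293 = 3.1322
8.707/5.498 = 1.5837
R_total = 0.72 + 0.4378 + 37.611 + 3.1322 + 1.5837 + 0.15 = 43.635 ft²·°F·h/BTU
Q = 819.4 × (62.53 − 9.202) / 43.635 = 1001.4 BTU/h
E = 1001.4 × 909 = 910290 BTU

910300 BTU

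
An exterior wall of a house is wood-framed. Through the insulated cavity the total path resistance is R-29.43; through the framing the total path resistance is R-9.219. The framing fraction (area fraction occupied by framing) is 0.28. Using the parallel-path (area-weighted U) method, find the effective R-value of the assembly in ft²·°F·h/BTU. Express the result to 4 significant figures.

18.24 ft²·°F·h/BTU

U_eff = 0.72/29.43 + 0.28/9.219 = 0.024465 + 0.030372 = 0.054837
R_eff = 1/U_eff = 18.236 ft²·°F·h/BTU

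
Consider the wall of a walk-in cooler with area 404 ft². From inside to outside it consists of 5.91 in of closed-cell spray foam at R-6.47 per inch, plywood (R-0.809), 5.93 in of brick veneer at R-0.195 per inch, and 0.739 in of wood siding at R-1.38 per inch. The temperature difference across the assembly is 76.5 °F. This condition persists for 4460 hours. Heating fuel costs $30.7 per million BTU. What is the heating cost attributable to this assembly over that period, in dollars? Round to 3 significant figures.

5.91 × 6.47 = 38.24
5.93 × 0.195 = 1.156
0.739 × 1.38 = 1.02
R_total = 38.24 + 0.809 + 1.156 + 1.02 = 41.22 ft²·°F·h/BTU
Q = 404 × 76.5 / 41.22 = 749.7 BTU/h
E = 749.7 × 4460 = 3344000 BTU
Cost = 3344000/10⁶ × 30.7 = $102.7

103 dollars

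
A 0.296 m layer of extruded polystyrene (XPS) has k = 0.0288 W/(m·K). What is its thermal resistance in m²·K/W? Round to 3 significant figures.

R = L/k = 0.296/0.0288 = 10.28 m²·K/W

10.3 m²·K/W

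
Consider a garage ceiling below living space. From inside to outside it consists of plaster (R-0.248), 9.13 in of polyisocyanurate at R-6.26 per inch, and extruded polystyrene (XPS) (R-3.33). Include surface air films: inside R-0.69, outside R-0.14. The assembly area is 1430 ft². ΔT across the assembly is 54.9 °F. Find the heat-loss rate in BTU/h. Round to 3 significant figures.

1280 BTU/h

9.13 × 6.26 = 57.15
R_total = 0.69 + 0.248 + 57.15 + 3.33 + 0.14 = 61.56 ft²·°F·h/BTU
Q = A·ΔT/R = 1430 × 54.9 / 61.56 = 1275 BTU/h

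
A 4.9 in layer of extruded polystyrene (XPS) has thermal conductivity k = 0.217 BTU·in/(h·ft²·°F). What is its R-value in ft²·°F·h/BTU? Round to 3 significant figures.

R = L/k = 4.9/0.217 = 22.58 ft²·°F·h/BTU

22.6 ft²·°F·h/BTU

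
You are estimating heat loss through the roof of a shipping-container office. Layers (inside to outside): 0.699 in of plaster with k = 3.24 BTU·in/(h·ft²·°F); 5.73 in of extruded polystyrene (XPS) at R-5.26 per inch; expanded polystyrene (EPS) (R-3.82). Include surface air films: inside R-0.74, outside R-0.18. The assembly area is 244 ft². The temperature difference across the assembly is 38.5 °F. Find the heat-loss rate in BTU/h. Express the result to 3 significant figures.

268 BTU/h

0.699/3.24 = 0.2157
5.73 × 5.26 = 30.14
R_total = 0.74 + 0.2157 + 30.14 + 3.82 + 0.18 = 35.1 ft²·°F·h/BTU
Q = A·ΔT/R = 244 × 38.5 / 35.1 = 267.7 BTU/h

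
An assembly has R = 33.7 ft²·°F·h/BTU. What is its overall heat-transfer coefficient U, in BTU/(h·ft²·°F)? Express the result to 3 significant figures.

0.0297 BTU/(h·ft²·°F)

U = 1/R = 1/33.7 = 0.02967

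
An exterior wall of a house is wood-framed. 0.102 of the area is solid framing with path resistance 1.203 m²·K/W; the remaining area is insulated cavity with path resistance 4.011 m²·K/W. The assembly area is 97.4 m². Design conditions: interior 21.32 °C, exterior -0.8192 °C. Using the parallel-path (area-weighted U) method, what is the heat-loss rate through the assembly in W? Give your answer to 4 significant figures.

U_eff = 0.898/4.011 + 0.102/1.203 = 0.22388 + 0.084788 = 0.30867
R_eff = 1/U_eff = 3.2397 m²·K/W
Q = 97.4 × (21.32 − (-0.8192)) / 3.2397 = 665.61 W

665.6 W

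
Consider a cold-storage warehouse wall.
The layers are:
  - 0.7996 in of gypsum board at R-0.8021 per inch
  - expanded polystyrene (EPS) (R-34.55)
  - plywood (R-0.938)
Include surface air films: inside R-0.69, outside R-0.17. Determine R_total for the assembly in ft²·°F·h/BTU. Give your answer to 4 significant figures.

0.7996 × 0.8021 = 0.64136
R_total = 0.69 + 0.64136 + 34.55 + 0.938 + 0.17 = 36.989 ft²·°F·h/BTU

36.99 ft²·°F·h/BTU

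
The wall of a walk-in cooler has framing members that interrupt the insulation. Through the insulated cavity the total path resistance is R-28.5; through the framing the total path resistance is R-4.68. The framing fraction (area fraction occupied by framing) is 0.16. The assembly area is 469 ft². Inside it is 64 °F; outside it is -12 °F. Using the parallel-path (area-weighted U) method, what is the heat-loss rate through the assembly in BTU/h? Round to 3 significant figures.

2270 BTU/h

U_eff = 0.84/28.5 + 0.16/4.68 = 0.02947 + 0.03419 = 0.06366
R_eff = 1/U_eff = 15.71 ft²·°F·h/BTU
Q = 469 × (64 − (-12)) / 15.71 = 2269 BTU/h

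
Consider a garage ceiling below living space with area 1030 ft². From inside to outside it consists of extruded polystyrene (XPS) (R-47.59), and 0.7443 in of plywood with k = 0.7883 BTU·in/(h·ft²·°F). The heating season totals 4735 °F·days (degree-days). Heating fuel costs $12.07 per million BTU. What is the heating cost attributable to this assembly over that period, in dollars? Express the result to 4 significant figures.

29.11 dollars

0.7443/0.7883 = 0.94418
R_total = 47.59 + 0.94418 = 48.534 ft²·°F·h/BTU
E = A × HDD × 24 / R = 1030 × 4735 × 24 / 48.534 = 2411700 BTU
Cost = 2411700/10⁶ × 12.07 = $29.109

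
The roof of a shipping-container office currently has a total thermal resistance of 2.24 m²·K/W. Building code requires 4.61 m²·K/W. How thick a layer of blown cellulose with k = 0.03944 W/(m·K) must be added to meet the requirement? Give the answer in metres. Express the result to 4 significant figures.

ΔR = 4.61 − 2.24 = 2.37 m²·K/W
L = ΔR × k = 2.37 × 0.03944 = 0.093473 m

0.09347 m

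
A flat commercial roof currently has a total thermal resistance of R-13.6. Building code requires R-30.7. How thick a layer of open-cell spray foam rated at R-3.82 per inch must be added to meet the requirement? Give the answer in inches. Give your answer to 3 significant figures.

4.48 in

ΔR = 30.7 − 13.6 = 17.1 ft²·°F·h/BTU
L = ΔR / (R/in) = 17.1/3.82 = 4.476 in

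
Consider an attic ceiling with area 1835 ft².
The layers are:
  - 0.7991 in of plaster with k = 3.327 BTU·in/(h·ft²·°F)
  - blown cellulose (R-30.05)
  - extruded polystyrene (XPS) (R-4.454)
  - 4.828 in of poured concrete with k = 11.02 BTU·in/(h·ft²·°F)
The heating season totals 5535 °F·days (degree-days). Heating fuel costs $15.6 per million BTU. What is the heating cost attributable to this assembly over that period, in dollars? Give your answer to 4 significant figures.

0.7991/3.327 = 0.24019
4.828/11.02 = 0.43811
R_total = 0.24019 + 30.05 + 4.454 + 0.43811 = 35.182 ft²·°F·h/BTU
E = A × HDD × 24 / R = 1835 × 5535 × 24 / 35.182 = 6928500 BTU
Cost = 6928500/10⁶ × 15.6 = $108.08

108.1 dollars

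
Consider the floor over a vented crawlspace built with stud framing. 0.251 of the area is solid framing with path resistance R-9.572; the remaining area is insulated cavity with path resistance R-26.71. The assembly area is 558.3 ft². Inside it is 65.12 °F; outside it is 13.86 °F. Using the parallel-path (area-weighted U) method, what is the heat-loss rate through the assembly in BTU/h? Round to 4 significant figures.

1553 BTU/h

U_eff = 0.749/26.71 + 0.251/9.572 = 0.028042 + 0.026222 = 0.054264
R_eff = 1/U_eff = 18.428 ft²·°F·h/BTU
Q = 558.3 × (65.12 − 13.86) / 18.428 = 1553 BTU/h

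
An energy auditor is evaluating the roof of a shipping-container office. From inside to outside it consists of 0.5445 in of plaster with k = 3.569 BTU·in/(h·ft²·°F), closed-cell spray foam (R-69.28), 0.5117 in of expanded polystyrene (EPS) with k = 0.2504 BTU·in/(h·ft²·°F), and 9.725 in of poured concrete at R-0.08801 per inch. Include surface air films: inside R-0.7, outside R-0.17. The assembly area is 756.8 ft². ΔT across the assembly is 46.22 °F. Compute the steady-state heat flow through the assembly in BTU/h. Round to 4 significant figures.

477.8 BTU/h

0.5445/3.569 = 0.15256
0.5117/0.2504 = 2.0435
9.725 × 0.08801 = 0.8559
R_total = 0.7 + 0.15256 + 69.28 + 2.0435 + 0.8559 + 0.17 = 73.202 ft²·°F·h/BTU
Q = A·ΔT/R = 756.8 × 46.22 / 73.202 = 477.85 BTU/h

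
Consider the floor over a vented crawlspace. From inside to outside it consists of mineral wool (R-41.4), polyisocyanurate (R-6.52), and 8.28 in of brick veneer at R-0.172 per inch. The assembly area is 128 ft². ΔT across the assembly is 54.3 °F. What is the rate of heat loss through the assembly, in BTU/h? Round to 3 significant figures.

141 BTU/h

8.28 × 0.172 = 1.424
R_total = 41.4 + 6.52 + 1.424 = 49.34 ft²·°F·h/BTU
Q = A·ΔT/R = 128 × 54.3 / 49.34 = 140.9 BTU/h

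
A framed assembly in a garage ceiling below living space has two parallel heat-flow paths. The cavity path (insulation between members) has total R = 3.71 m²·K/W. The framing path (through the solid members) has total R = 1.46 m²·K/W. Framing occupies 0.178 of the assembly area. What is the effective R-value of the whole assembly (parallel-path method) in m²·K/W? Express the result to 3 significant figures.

2.91 m²·K/W

U_eff = 0.822/3.71 + 0.178/1.46 = 0.2216 + 0.1219 = 0.3435
R_eff = 1/U_eff = 2.911 m²·K/W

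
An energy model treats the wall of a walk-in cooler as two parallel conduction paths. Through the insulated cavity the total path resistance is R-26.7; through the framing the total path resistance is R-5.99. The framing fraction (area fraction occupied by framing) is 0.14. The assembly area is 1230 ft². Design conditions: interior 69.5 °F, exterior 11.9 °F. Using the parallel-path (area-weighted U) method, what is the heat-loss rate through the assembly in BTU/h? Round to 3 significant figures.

3940 BTU/h

U_eff = 0.86/26.7 + 0.14/5.99 = 0.03221 + 0.02337 = 0.05558
R_eff = 1/U_eff = 17.99 ft²·°F·h/BTU
Q = 1230 × (69.5 − 11.9) / 17.99 = 3938 BTU/h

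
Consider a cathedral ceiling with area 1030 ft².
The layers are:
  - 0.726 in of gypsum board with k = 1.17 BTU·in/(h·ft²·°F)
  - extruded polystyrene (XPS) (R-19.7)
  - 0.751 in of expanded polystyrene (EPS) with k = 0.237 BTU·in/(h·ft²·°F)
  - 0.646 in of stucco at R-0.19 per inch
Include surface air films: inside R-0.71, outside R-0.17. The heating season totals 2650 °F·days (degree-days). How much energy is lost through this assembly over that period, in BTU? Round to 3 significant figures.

0.726/1.17 = 0.6205
0.751/0.237 = 3.169
0.646 × 0.19 = 0.1227
R_total = 0.71 + 0.6205 + 19.7 + 3.169 + 0.1227 + 0.17 = 24.49 ft²·°F·h/BTU
E = A × HDD × 24 / R = 1030 × 2650 × 24 / 24.49 = 2675000 BTU

2670000 BTU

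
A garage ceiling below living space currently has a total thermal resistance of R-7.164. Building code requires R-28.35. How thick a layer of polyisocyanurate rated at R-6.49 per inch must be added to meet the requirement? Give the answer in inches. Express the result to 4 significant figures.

3.264 in

ΔR = 28.35 − 7.164 = 21.186 ft²·°F·h/BTU
L = ΔR / (R/in) = 21.186/6.49 = 3.2644 in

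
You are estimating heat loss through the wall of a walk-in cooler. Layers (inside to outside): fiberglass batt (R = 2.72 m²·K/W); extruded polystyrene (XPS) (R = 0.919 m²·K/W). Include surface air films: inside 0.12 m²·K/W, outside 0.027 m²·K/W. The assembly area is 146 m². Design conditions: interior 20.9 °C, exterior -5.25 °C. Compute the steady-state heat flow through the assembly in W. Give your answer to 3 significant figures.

1010 W

R_total = 0.12 + 2.72 + 0.919 + 0.027 = 3.786 m²·K/W
Q = A·ΔT/R = 146 × (20.9 − (-5.25)) / 3.786 = 1008 W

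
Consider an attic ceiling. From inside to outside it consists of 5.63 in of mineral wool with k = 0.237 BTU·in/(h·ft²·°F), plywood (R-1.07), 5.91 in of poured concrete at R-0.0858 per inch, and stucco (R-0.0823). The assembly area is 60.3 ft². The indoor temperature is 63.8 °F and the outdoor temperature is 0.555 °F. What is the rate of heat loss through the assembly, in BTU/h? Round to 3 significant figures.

150 BTU/h

5.63/0.237 = 23.76
5.91 × 0.0858 = 0.5071
R_total = 23.76 + 1.07 + 0.5071 + 0.0823 = 25.41 ft²·°F·h/BTU
Q = A·ΔT/R = 60.3 × (63.8 − 0.555) / 25.41 = 150.1 BTU/h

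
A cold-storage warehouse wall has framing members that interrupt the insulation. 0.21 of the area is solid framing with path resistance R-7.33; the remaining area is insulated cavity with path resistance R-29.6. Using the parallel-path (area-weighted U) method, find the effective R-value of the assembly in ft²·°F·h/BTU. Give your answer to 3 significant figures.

U_eff = 0.79/29.6 + 0.21/7.33 = 0.02669 + 0.02865 = 0.05534
R_eff = 1/U_eff = 18.07 ft²·°F·h/BTU

18.1 ft²·°F·h/BTU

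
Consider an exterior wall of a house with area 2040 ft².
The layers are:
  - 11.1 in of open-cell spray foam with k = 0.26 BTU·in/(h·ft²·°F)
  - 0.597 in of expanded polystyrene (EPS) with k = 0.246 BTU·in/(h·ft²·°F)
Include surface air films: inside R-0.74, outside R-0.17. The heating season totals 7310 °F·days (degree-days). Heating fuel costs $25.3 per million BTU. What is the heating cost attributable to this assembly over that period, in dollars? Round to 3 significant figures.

197 dollars

11.1/0.26 = 42.69
0.597/0.246 = 2.427
R_total = 0.74 + 42.69 + 2.427 + 0.17 = 46.03 ft²·°F·h/BTU
E = A × HDD × 24 / R = 2040 × 7310 × 24 / 46.03 = 7775000 BTU
Cost = 7775000/10⁶ × 25.3 = $196.7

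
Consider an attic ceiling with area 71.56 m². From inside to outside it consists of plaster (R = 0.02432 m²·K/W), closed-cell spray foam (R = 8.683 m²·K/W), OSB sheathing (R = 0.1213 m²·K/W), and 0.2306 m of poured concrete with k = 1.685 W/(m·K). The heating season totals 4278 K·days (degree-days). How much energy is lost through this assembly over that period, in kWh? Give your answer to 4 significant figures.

819.5 kWh

0.2306/1.685 = 0.13685
R_total = 0.02432 + 8.683 + 0.1213 + 0.13685 = 8.9655 m²·K/W
E = A × HDD × 24 / R / 1000 = 71.56 × 4278 × 24 / 8.9655 / 1000 = 819.5 kWh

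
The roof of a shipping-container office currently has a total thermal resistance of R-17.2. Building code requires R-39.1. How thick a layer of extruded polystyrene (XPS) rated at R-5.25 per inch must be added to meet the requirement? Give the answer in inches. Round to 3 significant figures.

ΔR = 39.1 − 17.2 = 21.9 ft²·°F·h/BTU
L = ΔR / (R/in) = 21.9/5.25 = 4.171 in

4.17 in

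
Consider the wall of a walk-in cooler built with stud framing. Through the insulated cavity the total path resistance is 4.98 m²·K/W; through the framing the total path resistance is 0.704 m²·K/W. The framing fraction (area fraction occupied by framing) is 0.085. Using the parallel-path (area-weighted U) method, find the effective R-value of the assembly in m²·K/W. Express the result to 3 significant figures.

U_eff = 0.915/4.98 + 0.085/0.704 = 0.1837 + 0.1207 = 0.3045
R_eff = 1/U_eff = 3.284 m²·K/W

3.28 m²·K/W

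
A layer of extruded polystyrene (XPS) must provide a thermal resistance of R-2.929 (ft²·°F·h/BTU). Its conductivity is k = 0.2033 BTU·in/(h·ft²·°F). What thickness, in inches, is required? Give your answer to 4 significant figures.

0.5955 in

L = R × k = 2.929 × 0.2033 = 0.59547 in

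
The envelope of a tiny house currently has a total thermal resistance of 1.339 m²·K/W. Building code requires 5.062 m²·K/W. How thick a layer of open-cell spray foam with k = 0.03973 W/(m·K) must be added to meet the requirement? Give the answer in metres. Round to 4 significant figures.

ΔR = 5.062 − 1.339 = 3.723 m²·K/W
L = ΔR × k = 3.723 × 0.03973 = 0.14791 m

0.1479 m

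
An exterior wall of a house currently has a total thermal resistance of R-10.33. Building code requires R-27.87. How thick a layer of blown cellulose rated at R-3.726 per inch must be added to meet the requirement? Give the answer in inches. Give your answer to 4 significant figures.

4.707 in

ΔR = 27.87 − 10.33 = 17.54 ft²·°F·h/BTU
L = ΔR / (R/in) = 17.54/3.726 = 4.7075 in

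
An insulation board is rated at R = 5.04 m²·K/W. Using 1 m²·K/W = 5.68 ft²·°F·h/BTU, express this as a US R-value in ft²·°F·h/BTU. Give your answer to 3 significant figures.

28.6 ft²·°F·h/BTU

R_US = 5.04 × 5.68 = 28.63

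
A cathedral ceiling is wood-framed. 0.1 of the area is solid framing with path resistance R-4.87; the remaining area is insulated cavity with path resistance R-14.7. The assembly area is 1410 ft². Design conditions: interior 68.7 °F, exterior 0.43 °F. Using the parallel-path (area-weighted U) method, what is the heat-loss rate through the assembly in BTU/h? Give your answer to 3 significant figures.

7870 BTU/h

U_eff = 0.9/14.7 + 0.1/4.87 = 0.06122 + 0.02053 = 0.08176
R_eff = 1/U_eff = 12.23 ft²·°F·h/BTU
Q = 1410 × (68.7 − 0.43) / 12.23 = 7870 BTU/h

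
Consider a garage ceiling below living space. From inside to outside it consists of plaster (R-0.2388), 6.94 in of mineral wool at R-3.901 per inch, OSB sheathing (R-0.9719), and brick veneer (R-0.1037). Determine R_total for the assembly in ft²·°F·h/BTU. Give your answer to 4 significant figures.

6.94 × 3.901 = 27.073
R_total = 0.2388 + 27.073 + 0.9719 + 0.1037 = 28.387 ft²·°F·h/BTU

28.39 ft²·°F·h/BTU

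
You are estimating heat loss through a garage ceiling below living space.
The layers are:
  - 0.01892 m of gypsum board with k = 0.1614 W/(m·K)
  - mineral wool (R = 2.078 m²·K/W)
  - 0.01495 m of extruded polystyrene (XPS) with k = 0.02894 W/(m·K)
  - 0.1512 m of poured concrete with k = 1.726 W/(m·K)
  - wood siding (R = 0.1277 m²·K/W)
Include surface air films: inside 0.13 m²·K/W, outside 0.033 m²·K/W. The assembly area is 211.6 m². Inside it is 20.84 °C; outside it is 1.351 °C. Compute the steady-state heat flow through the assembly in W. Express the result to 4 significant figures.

1335 W

0.01892/0.1614 = 0.11722
0.01495/0.02894 = 0.51659
0.1512/1.726 = 0.087601
R_total = 0.13 + 0.11722 + 2.078 + 0.51659 + 0.087601 + 0.1277 + 0.033 = 3.0901 m²·K/W
Q = A·ΔT/R = 211.6 × (20.84 − 1.351) / 3.0901 = 1334.5 W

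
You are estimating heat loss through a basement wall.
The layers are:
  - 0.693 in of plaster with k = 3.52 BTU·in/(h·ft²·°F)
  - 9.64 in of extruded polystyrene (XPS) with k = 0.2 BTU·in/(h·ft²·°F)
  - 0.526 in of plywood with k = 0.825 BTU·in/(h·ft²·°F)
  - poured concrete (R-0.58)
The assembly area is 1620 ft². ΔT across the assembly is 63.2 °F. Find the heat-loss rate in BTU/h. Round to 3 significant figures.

0.693/3.52 = 0.1969
9.64/0.2 = 48.2
0.526/0.825 = 0.6376
R_total = 0.1969 + 48.2 + 0.6376 + 0.58 = 49.61 ft²·°F·h/BTU
Q = A·ΔT/R = 1620 × 63.2 / 49.61 = 2064 BTU/h

2060 BTU/h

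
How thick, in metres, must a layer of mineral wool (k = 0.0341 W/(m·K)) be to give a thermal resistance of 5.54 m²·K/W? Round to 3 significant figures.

L = R·k = 5.54 × 0.0341 = 0.1889 m

0.189 m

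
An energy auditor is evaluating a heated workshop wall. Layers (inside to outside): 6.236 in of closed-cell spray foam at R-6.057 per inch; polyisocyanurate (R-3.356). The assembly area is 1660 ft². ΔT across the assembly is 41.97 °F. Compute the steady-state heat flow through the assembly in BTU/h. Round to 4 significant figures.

6.236 × 6.057 = 37.771
R_total = 37.771 + 3.356 = 41.127 ft²·°F·h/BTU
Q = A·ΔT/R = 1660 × 41.97 / 41.127 = 1694 BTU/h

1694 BTU/h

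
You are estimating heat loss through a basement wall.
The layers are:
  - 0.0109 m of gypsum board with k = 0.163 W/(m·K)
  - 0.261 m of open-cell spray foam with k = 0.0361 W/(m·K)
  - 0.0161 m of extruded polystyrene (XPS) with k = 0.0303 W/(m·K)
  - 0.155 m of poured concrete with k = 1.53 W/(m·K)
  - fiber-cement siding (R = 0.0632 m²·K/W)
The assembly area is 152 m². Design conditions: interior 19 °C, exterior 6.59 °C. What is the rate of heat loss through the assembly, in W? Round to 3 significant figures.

236 W

0.0109/0.163 = 0.06687
0.261/0.0361 = 7.23
0.0161/0.0303 = 0.5314
0.155/1.53 = 0.1013
R_total = 0.06687 + 7.23 + 0.5314 + 0.1013 + 0.0632 = 7.993 m²·K/W
Q = A·ΔT/R = 152 × (19 − 6.59) / 7.993 = 236 W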